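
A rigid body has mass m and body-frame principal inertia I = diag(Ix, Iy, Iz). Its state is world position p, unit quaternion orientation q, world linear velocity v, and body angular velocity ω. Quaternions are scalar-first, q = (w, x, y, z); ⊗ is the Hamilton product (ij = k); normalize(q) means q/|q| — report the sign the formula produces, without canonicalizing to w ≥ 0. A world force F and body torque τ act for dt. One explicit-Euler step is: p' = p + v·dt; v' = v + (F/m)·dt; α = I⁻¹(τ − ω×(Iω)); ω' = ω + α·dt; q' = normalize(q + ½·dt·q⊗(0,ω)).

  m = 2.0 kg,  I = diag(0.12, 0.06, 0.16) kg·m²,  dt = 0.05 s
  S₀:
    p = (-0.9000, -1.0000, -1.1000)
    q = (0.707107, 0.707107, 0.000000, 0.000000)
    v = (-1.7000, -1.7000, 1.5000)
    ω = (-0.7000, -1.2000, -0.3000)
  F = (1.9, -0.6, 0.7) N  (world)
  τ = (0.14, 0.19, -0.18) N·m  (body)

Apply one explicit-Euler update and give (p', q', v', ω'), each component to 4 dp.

p' = (-0.9850, -1.0850, -1.0250)
q' = (0.7190, 0.6943, -0.0159, -0.0265)
v' = (-1.6525, -1.7150, 1.5175)
ω' = (-0.6567, -1.0347, -0.3405)

precession coupling ω×(Iω) = (0.0360, -0.0084, -0.0504)
angular accel α = (0.8667, 3.3067, -0.8100)
new body rate ω' = (-0.6567, -1.0347, -0.3405)
q⊗(0,ω) = (0.4949749, -0.4949749, -0.6363963, -1.0606605)
q + ½dt·q⊗(0,ω), renormalized = (0.7190, 0.6943, -0.0159, -0.0265)
linear accel F/m = (0.9500, -0.3000, 0.3500)
new position p' = (-0.9850, -1.0850, -1.0250)
v + (F/m)dt = (-1.6525, -1.7150, 1.5175)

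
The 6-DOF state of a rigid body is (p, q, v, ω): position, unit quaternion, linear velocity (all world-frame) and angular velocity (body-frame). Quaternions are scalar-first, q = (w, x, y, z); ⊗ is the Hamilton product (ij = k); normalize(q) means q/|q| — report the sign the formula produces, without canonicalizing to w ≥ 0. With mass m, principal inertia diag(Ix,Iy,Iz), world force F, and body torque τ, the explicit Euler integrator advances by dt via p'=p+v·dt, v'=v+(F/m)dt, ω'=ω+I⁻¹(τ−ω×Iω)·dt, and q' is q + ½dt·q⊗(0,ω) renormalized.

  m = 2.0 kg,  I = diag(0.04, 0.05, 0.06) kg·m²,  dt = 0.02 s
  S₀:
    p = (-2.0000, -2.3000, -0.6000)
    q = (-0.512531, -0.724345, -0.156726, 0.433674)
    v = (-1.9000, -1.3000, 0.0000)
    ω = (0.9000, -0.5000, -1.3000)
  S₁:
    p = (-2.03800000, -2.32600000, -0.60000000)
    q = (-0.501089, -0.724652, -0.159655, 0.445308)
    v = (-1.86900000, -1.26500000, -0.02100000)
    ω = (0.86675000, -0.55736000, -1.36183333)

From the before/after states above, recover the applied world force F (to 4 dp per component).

Δv = v₁−v₀ = (0.03100000, 0.03500000, -0.02100000)
applied force F = (3.1000, 3.5000, -2.1000)

F = (3.1000, 3.5000, -2.1000)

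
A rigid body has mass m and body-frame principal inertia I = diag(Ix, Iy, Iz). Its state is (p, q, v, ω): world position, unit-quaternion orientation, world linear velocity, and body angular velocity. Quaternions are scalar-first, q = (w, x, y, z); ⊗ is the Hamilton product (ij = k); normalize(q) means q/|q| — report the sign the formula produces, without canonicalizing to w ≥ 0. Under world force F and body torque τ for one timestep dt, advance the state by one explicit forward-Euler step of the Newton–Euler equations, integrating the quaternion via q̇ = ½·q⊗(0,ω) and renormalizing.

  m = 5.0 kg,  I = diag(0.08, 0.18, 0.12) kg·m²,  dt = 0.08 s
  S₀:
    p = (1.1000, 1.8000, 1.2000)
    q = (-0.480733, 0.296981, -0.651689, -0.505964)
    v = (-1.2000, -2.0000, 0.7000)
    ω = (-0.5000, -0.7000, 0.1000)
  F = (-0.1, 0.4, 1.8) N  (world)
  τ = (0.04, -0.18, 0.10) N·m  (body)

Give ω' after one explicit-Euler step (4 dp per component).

gyro term ω×Iω = (0.0042, 0.0020, 0.0350)
angular accel α = (0.4475, -1.0111, 0.5417)
new body rate ω' = (-0.4642, -0.7809, 0.1433)

ω' = (-0.4642, -0.7809, 0.1433)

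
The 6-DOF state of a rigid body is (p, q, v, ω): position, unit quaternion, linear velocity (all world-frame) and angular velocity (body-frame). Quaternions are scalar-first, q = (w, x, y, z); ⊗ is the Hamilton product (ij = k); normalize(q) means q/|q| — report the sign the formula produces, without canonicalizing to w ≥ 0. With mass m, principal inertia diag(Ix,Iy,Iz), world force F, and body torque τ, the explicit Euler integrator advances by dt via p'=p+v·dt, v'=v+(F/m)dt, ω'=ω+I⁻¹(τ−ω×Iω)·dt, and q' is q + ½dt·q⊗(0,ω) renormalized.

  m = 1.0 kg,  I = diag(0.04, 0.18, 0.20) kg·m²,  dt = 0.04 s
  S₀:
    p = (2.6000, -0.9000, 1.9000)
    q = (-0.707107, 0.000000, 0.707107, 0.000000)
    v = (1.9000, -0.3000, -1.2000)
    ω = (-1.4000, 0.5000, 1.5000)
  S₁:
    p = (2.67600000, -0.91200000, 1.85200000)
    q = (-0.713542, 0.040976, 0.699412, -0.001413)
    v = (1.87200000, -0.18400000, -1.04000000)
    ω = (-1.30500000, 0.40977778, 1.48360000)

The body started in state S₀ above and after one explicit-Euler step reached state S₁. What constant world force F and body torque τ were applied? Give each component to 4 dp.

ω₁ − ω₀ = (0.09500000, -0.09022222, -0.01640000)
ω₀×(Iω₀) = (0.0150, 0.3360, -0.0980)
τ = I·(Δω/dt) + ω₀×(Iω₀) = (0.1100, -0.0700, -0.1800)
Δv = v₁−v₀ = (-0.02800000, 0.11600000, 0.16000000)
m·(v₁−v₀)/dt = (-0.7000, 2.9000, 4.0000)

F = (-0.7000, 2.9000, 4.0000)
τ = (0.1100, -0.0700, -0.1800)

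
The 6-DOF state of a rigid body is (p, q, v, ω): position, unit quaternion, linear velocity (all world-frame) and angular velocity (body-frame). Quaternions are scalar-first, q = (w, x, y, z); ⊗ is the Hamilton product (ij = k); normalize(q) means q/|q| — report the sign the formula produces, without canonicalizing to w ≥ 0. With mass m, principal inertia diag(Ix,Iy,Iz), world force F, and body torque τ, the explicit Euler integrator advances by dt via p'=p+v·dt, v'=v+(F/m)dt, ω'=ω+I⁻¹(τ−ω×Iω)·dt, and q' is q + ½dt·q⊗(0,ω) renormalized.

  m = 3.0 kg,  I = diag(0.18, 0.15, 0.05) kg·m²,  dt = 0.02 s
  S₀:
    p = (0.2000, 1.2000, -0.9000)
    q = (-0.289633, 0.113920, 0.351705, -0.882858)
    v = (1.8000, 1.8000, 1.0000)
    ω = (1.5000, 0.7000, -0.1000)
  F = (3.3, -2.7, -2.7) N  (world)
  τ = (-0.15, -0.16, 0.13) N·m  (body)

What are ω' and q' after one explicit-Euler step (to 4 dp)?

ω' = (1.4826, 0.6813, -0.0354)
q' = (-0.2946, 0.1154, 0.3365, -0.8869)

ω×(Iω) gyroscopic = (0.0070, -0.0195, -0.0315)
α = I⁻¹(τ − ω×Iω) = (-0.8722, -0.9367, 3.2300)
ω + α·dt = (1.4826, 0.6813, -0.0354)
2q̇ = q⊗(0,ω) = (-0.5053593, 0.1483806, -1.5156381, -0.4188502)
updated quaternion q' = (-0.2946, 0.1154, 0.3365, -0.8869)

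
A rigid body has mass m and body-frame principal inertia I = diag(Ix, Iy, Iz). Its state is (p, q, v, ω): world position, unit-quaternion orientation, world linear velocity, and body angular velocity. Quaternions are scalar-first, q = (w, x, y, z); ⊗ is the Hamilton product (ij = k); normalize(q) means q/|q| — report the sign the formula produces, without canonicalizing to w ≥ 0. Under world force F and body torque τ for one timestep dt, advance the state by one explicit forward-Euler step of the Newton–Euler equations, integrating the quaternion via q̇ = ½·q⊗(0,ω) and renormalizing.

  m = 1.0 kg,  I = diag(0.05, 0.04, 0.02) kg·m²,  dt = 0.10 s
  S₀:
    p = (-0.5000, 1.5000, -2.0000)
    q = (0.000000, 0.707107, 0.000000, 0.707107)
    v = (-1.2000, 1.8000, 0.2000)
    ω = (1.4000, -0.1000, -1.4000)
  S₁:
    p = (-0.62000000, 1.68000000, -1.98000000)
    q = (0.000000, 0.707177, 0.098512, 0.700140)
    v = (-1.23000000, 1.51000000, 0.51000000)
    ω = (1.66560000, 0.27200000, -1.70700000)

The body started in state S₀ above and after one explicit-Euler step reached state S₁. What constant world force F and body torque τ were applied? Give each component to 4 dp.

velocity change Δv = (-0.03000000, -0.29000000, 0.31000000)
m·(v₁−v₀)/dt = (-0.3000, -2.9000, 3.1000)
rate change Δω = (0.26560000, 0.37200000, -0.30700000)
ω₀×(Iω₀) = (-0.0028, -0.0588, 0.0014)
applied torque τ = (0.1300, 0.0900, -0.0600)

F = (-0.3000, -2.9000, 3.1000)
τ = (0.1300, 0.0900, -0.0600)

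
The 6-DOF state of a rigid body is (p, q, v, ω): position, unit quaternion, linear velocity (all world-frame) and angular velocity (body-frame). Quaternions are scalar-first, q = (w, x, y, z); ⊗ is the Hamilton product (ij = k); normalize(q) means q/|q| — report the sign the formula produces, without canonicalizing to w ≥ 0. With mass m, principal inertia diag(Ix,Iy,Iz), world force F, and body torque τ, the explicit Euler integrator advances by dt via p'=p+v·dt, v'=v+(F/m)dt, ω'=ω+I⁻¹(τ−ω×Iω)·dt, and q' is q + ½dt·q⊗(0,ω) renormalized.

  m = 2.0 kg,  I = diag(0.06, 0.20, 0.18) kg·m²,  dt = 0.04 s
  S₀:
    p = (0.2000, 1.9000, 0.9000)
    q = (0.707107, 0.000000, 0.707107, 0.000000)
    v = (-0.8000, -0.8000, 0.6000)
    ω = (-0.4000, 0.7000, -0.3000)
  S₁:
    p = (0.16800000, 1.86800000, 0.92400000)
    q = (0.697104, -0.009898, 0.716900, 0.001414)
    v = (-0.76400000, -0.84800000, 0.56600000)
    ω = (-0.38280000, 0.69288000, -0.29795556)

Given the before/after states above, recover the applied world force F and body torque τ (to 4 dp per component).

F = (1.8000, -2.4000, -1.7000)
τ = (0.0300, -0.0500, -0.0300)

Δω = ω₁−ω₀ = (0.01720000, -0.00712000, 0.00204444)
τ = I·(Δω/dt) + ω₀×(Iω₀) = (0.0300, -0.0500, -0.0300)
Δv = v₁−v₀ = (0.03600000, -0.04800000, -0.03400000)
F = m·Δv/dt = (1.8000, -2.4000, -1.7000)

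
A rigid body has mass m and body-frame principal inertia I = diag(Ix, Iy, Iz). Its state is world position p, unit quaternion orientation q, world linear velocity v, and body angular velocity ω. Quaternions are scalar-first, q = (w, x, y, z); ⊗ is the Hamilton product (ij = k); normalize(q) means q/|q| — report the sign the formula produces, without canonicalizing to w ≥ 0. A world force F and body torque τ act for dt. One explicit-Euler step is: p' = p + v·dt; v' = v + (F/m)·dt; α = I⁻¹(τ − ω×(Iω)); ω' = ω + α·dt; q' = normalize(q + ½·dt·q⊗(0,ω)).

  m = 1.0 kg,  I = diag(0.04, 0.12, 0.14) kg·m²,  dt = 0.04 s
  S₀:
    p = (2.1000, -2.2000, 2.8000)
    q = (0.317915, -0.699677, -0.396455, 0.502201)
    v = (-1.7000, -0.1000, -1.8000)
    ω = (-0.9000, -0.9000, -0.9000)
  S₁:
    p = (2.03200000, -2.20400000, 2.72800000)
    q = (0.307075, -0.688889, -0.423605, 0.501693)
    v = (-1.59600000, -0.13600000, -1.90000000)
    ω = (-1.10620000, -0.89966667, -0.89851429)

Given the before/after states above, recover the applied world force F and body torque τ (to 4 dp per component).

F = (2.6000, -0.9000, -2.5000)
τ = (-0.1900, -0.0800, 0.0700)

ω₁ − ω₀ = (-0.20620000, 0.00033333, 0.00148571)
applied torque τ = (-0.1900, -0.0800, 0.0700)
velocity change Δv = (0.10400000, -0.03600000, -0.10000000)
F = m·Δv/dt = (2.6000, -0.9000, -2.5000)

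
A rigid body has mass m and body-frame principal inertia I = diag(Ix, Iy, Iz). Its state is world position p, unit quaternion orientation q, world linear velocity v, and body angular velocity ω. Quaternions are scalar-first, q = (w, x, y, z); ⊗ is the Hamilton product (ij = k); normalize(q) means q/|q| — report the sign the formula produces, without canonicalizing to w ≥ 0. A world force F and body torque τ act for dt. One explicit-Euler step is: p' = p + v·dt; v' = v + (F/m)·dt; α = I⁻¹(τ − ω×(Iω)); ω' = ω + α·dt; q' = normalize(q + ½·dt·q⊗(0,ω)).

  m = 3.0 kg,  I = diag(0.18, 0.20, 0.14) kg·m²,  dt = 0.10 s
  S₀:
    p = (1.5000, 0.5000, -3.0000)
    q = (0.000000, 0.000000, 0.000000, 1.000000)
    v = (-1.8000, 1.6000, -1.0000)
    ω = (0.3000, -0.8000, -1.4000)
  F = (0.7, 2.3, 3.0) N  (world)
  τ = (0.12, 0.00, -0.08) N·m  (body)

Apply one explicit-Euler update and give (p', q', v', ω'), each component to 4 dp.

p' = (1.3200, 0.6600, -3.1000)
q' = (0.0698, 0.0399, 0.0149, 0.9967)
v' = (-1.7767, 1.6767, -0.9000)
ω' = (0.4040, -0.7916, -1.4537)

α = I⁻¹(τ − ω×Iω) = (1.0400, 0.0840, -0.5371)
ω' = ω + α·dt = (0.4040, -0.7916, -1.4537)
2q̇ = q⊗(0,ω) = (1.4000000, 0.8000000, 0.3000000, 0.0000000)
updated quaternion q' = (0.0698, 0.0399, 0.0149, 0.9967)
p' = p + v·dt = (1.3200, 0.6600, -3.1000)
new velocity v' = (-1.7767, 1.6767, -0.9000)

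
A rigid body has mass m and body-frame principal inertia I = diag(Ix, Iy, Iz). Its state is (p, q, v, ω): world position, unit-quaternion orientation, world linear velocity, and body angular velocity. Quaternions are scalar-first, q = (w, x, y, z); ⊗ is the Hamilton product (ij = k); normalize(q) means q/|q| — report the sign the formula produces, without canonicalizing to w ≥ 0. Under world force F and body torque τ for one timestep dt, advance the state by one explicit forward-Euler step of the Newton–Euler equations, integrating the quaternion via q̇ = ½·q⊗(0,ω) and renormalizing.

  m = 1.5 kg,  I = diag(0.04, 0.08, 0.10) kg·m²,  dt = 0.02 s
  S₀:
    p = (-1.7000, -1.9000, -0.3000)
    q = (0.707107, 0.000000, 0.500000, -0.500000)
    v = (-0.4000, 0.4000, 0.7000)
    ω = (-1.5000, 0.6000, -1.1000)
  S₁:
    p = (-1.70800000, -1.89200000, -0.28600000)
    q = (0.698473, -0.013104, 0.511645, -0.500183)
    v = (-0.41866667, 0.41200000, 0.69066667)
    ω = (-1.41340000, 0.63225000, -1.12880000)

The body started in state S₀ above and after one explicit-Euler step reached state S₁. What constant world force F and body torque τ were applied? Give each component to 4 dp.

Δv = v₁−v₀ = (-0.01866667, 0.01200000, -0.00933333)
applied force F = (-1.4000, 0.9000, -0.7000)
rate change Δω = (0.08660000, 0.03225000, -0.02880000)
gyro term ω₀×Iω₀ = (-0.0132, -0.0990, -0.0360)
τ = I·(Δω/dt) + ω₀×(Iω₀) = (0.1600, 0.0300, -0.1800)

F = (-1.4000, 0.9000, -0.7000)
τ = (0.1600, 0.0300, -0.1800)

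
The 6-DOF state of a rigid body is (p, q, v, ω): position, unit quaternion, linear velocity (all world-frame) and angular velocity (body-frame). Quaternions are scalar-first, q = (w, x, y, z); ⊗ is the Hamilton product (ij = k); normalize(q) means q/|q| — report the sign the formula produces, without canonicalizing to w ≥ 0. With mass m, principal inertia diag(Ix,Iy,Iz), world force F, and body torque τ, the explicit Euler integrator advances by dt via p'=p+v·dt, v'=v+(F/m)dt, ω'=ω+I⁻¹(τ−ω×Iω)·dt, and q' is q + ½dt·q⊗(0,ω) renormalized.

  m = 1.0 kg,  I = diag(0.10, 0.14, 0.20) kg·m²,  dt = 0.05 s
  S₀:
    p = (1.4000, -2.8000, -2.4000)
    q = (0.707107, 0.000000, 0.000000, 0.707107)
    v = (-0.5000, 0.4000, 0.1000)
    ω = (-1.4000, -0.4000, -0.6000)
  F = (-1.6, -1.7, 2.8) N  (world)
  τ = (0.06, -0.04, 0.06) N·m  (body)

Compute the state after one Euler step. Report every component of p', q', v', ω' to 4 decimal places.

p' = (1.3750, -2.7800, -2.3950)
q' = (0.7172, -0.0177, -0.0318, 0.6960)
v' = (-0.5800, 0.3150, 0.2400)
ω' = (-1.3772, -0.3843, -0.5906)

p + v·dt = (1.3750, -2.7800, -2.3950)
v + (F/m)dt = (-0.5800, 0.3150, 0.2400)
gyro term ω×Iω = (0.0144, -0.0840, 0.0224)
angular accel α = (0.4560, 0.3143, 0.1880)
ω' = ω + α·dt = (-1.3772, -0.3843, -0.5906)
Hamilton product q⊗(0,ω) = (0.4242642, -0.7071070, -1.2727926, -0.4242642)
q' = normalize(q + ½dt·q⊗(0,ω)) = (0.7172, -0.0177, -0.0318, 0.6960)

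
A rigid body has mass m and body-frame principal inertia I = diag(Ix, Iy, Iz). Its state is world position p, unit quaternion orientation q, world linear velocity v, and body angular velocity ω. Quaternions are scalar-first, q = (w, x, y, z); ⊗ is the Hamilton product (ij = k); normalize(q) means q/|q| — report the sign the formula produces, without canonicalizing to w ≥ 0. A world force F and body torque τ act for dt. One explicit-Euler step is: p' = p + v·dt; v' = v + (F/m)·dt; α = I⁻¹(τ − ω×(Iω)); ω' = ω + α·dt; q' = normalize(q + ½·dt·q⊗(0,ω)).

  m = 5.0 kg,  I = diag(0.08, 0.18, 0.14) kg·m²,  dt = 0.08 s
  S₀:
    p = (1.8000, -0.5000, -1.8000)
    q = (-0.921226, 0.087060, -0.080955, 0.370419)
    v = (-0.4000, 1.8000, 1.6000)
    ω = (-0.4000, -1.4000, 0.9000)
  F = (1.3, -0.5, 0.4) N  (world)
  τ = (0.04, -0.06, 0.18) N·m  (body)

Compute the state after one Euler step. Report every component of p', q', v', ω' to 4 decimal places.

p' = (1.7680, -0.3560, -1.6720)
q' = (-0.9355, 0.1193, -0.0383, 0.3303)
v' = (-0.3792, 1.7920, 1.6064)
ω' = (-0.4104, -1.4363, 0.9709)

ω×(Iω) gyroscopic = (0.0504, 0.0216, 0.0560)
angular accel α = (-0.1300, -0.4533, 0.8857)
ω' = ω + α·dt = (-0.4104, -1.4363, 0.9709)
2q̇ = q⊗(0,ω) = (-0.4118901, 0.8142175, 1.0631948, -0.9833694)
q + ½dt·q⊗(0,ω), renormalized = (-0.9355, 0.1193, -0.0383, 0.3303)
p + v·dt = (1.7680, -0.3560, -1.6720)
v + (F/m)dt = (-0.3792, 1.7920, 1.6064)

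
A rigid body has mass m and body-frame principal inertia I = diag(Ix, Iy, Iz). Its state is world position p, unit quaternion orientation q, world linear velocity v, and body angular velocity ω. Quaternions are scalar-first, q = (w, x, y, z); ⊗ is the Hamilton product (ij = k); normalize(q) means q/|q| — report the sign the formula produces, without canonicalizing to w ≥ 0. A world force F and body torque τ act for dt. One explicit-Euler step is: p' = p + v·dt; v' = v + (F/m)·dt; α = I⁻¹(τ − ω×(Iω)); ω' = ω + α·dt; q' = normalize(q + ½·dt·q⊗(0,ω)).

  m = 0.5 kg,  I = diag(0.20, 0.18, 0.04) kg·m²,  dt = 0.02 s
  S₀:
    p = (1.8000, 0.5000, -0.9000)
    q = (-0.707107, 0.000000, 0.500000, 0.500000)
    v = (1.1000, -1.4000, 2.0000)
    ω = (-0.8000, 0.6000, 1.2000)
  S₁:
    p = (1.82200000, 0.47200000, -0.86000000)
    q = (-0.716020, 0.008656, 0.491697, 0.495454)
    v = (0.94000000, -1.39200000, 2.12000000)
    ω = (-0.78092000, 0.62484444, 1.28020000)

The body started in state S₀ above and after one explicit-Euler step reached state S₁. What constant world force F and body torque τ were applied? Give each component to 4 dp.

Δv = v₁−v₀ = (-0.16000000, 0.00800000, 0.12000000)
F = m·Δv/dt = (-4.0000, 0.2000, 3.0000)
rate change Δω = (0.01908000, 0.02484444, 0.08020000)
I·α + gyro = (0.0900, 0.0700, 0.1700)

F = (-4.0000, 0.2000, 3.0000)
τ = (0.0900, 0.0700, 0.1700)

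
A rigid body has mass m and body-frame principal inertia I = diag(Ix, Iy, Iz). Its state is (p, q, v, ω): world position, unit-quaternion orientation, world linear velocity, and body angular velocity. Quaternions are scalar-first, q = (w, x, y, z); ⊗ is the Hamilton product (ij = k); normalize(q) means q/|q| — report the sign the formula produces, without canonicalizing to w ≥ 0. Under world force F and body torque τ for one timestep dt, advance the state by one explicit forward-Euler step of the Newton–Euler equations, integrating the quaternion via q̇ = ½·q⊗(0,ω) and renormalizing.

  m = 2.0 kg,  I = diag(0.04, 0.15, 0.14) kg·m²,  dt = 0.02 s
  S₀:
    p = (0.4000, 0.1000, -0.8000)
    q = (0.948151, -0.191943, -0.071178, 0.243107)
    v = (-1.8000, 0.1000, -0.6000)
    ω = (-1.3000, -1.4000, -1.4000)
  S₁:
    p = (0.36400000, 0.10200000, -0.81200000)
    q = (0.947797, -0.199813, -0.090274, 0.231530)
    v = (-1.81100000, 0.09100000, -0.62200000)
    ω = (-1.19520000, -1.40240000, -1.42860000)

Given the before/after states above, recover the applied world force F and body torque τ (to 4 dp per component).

F = (-1.1000, -0.9000, -2.2000)
τ = (0.1900, -0.2000, 0.0000)

rate change Δω = (0.10480000, -0.00240000, -0.02860000)
I·α + gyro = (0.1900, -0.2000, 0.0000)
Δv = v₁−v₀ = (-0.01100000, -0.00900000, -0.02200000)
F = m·Δv/dt = (-1.1000, -0.9000, -2.2000)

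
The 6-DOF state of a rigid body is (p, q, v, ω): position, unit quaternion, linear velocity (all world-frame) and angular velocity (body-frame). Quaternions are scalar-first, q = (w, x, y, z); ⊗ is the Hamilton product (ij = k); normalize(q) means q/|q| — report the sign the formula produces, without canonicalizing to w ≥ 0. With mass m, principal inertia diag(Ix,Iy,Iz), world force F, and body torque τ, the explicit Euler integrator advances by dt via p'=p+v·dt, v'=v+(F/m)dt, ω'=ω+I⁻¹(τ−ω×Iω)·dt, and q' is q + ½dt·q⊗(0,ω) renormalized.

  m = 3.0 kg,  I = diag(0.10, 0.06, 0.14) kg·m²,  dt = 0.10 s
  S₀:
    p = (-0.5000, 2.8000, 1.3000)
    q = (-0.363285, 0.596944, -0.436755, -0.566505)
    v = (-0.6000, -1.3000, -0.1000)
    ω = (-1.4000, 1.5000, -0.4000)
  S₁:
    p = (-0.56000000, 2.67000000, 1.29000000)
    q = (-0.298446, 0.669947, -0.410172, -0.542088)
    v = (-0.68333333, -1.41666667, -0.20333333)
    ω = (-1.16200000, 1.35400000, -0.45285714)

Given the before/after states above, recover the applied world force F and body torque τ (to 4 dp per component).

F = (-2.5000, -3.5000, -3.1000)
τ = (0.1900, -0.1100, 0.0100)

ω₁ − ω₀ = (0.23800000, -0.14600000, -0.05285714)
ω₀×(Iω₀) = (-0.0480, -0.0224, 0.0840)
τ = I·(Δω/dt) + ω₀×(Iω₀) = (0.1900, -0.1100, 0.0100)
v₁ − v₀ = (-0.08333333, -0.11666667, -0.10333333)
F = m·Δv/dt = (-2.5000, -3.5000, -3.1000)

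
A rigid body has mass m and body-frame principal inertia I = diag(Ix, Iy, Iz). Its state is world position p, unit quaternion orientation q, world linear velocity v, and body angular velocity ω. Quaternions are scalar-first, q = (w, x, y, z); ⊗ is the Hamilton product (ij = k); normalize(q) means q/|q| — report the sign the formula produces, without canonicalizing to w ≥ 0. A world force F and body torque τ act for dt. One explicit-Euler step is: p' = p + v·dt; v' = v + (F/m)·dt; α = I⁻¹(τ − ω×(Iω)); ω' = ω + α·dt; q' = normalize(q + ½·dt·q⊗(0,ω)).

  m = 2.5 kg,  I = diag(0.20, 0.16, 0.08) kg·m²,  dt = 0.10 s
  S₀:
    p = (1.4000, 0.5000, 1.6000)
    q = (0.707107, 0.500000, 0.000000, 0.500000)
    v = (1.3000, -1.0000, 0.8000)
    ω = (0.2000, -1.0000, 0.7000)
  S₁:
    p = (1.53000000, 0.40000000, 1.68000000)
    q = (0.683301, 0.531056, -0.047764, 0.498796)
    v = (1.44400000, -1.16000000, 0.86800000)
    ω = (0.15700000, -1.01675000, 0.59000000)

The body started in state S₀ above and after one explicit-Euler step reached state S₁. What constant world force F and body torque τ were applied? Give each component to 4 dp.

v₁ − v₀ = (0.14400000, -0.16000000, 0.06800000)
applied force F = (3.6000, -4.0000, 1.7000)
ω₁ − ω₀ = (-0.04300000, -0.01675000, -0.11000000)
applied torque τ = (-0.0300, -0.0100, -0.0800)

F = (3.6000, -4.0000, 1.7000)
τ = (-0.0300, -0.0100, -0.0800)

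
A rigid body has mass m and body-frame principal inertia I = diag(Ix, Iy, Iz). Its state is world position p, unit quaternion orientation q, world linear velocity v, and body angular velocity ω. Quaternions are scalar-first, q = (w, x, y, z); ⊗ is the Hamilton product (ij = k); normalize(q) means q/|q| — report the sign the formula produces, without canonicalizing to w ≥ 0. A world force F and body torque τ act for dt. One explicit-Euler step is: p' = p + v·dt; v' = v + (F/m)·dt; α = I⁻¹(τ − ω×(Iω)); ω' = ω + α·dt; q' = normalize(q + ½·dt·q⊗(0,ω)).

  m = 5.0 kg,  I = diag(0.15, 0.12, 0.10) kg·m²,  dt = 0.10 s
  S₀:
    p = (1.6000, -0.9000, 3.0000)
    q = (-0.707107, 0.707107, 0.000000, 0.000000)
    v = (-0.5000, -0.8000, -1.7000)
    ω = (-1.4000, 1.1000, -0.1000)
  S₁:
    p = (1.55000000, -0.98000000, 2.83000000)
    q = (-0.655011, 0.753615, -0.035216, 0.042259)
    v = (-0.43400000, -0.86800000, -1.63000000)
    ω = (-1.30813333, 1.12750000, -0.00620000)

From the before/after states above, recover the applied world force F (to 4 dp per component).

F = (3.3000, -3.4000, 3.5000)

Δv = v₁−v₀ = (0.06600000, -0.06800000, 0.07000000)
F = m·Δv/dt = (3.3000, -3.4000, 3.5000)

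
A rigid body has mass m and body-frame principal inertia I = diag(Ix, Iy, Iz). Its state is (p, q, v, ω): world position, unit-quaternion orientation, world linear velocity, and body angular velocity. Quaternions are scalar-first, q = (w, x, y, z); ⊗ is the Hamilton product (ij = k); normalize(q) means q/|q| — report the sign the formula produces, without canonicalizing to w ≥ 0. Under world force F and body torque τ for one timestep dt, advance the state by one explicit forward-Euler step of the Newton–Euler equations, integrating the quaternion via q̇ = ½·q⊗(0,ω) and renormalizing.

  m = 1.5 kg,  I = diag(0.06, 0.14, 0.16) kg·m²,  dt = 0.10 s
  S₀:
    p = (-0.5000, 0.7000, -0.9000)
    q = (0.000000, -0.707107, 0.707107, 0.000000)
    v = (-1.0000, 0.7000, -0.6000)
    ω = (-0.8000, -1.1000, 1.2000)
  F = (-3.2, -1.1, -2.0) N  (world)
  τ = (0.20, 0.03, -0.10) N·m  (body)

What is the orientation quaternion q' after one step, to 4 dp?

q⊗(0,ω) = (0.2121321, 0.8485284, 0.8485284, 1.3435033)
updated quaternion q' = (0.0106, -0.6620, 0.7465, 0.0669)

q' = (0.0106, -0.6620, 0.7465, 0.0669)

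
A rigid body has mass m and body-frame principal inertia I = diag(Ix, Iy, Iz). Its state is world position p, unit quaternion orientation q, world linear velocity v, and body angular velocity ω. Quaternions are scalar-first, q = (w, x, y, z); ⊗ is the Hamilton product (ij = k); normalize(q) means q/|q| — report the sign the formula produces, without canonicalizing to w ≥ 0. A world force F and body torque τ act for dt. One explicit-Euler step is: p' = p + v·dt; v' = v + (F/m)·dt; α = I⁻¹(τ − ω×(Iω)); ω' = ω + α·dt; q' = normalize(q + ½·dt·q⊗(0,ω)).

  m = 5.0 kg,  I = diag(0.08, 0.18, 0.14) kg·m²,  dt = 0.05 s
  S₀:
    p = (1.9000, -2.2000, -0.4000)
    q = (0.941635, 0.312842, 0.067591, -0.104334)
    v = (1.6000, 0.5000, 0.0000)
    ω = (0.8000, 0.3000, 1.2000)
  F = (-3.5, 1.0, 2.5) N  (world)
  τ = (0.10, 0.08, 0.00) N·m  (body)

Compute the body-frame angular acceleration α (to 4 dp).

gyro term ω×Iω = (-0.0144, -0.0576, 0.0240)
angular accel α = (1.4300, 0.7644, -0.1714)

α = (1.4300, 0.7644, -0.1714)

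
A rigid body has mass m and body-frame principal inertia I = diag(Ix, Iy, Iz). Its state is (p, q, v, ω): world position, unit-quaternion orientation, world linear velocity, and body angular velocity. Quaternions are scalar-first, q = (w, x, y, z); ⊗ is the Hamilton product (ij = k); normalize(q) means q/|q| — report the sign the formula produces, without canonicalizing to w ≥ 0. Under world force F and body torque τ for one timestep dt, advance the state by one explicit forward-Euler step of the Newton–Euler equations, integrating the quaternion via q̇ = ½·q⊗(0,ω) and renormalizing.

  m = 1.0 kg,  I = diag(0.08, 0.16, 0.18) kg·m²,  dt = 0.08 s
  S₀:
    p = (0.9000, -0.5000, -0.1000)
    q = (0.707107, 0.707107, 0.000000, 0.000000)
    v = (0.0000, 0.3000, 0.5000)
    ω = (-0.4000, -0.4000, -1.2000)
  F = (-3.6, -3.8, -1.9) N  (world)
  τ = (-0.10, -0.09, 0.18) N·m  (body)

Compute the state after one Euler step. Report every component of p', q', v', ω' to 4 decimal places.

p' = (0.9000, -0.4760, -0.0600)
q' = (0.7174, 0.6948, 0.0226, -0.0452)
v' = (-0.2880, -0.0040, 0.3480)
ω' = (-0.5096, -0.4210, -1.1257)

α = I⁻¹(τ − ω×Iω) = (-1.3700, -0.2625, 0.9289)
ω' = ω + α·dt = (-0.5096, -0.4210, -1.1257)
Hamilton product q⊗(0,ω) = (0.2828428, -0.2828428, 0.5656856, -1.1313712)
q' = normalize(q + ½dt·q⊗(0,ω)) = (0.7174, 0.6948, 0.0226, -0.0452)
new position p' = (0.9000, -0.4760, -0.0600)
new velocity v' = (-0.2880, -0.0040, 0.3480)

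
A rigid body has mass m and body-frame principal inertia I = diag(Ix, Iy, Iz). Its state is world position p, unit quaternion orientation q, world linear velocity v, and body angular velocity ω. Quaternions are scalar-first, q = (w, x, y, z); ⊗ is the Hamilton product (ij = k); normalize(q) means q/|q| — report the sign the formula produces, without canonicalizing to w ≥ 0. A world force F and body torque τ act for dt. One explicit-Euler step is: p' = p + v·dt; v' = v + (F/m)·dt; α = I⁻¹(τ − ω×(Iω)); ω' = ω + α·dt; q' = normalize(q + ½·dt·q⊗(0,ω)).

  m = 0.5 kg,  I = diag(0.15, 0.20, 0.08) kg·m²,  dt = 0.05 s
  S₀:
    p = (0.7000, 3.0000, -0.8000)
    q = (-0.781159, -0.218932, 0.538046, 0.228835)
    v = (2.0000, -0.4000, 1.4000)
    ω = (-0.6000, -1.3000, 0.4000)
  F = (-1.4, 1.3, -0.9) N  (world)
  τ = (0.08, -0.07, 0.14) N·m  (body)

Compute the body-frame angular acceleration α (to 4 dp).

gyro term ω×Iω = (0.0624, -0.0168, 0.0390)
α = I⁻¹(τ − ω×Iω) = (0.1173, -0.2660, 1.2625)

α = (0.1173, -0.2660, 1.2625)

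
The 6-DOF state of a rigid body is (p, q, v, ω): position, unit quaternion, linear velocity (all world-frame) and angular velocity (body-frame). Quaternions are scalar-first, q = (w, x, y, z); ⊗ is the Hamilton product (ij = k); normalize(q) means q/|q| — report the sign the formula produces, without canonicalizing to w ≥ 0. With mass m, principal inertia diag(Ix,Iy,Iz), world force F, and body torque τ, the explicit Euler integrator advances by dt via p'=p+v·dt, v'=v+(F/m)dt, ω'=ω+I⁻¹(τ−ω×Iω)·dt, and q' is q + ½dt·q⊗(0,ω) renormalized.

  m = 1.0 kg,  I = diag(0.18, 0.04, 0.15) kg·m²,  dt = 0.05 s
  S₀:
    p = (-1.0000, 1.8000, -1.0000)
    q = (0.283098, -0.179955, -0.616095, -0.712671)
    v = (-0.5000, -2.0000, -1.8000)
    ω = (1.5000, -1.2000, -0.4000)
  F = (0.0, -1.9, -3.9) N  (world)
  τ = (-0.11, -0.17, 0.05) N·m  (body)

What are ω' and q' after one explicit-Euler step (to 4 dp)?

α = I⁻¹(τ − ω×Iω) = (-0.9044, -3.8000, -1.3467)
ω' = ω + α·dt = (1.4548, -1.3900, -0.4673)
2q̇ = q⊗(0,ω) = (-0.7544499, -0.1841202, -1.4807061, 1.0268493)
q' = normalize(q + ½dt·q⊗(0,ω)) = (0.2639, -0.1843, -0.6523, -0.6862)

ω' = (1.4548, -1.3900, -0.4673)
q' = (0.2639, -0.1843, -0.6523, -0.6862)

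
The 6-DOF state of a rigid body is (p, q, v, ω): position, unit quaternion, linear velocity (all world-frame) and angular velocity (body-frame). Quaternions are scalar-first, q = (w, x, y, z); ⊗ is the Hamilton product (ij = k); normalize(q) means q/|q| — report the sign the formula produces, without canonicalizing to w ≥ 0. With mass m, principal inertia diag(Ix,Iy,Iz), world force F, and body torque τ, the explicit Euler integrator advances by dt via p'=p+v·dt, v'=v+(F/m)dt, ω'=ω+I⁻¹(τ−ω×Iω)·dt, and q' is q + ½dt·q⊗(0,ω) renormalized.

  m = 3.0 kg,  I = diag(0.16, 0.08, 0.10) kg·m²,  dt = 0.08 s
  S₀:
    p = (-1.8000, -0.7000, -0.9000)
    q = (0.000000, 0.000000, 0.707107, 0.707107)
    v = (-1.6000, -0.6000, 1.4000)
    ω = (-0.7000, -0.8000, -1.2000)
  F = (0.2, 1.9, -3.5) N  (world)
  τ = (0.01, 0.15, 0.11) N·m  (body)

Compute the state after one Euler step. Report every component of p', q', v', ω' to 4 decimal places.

p' = (-1.9280, -0.7480, -0.7880)
q' = (0.0565, -0.0113, 0.6859, 0.7254)
v' = (-1.5947, -0.5493, 1.3067)
ω' = (-0.7046, -0.7004, -1.0762)

ω×(Iω) gyroscopic = (0.0192, 0.0504, -0.0448)
α = I⁻¹(τ − ω×Iω) = (-0.0575, 1.2450, 1.5480)
new body rate ω' = (-0.7046, -0.7004, -1.0762)
Hamilton product q⊗(0,ω) = (1.4142140, -0.2828428, -0.4949749, 0.4949749)
q + ½dt·q⊗(0,ω), renormalized = (0.0565, -0.0113, 0.6859, 0.7254)
new position p' = (-1.9280, -0.7480, -0.7880)
new velocity v' = (-1.5947, -0.5493, 1.3067)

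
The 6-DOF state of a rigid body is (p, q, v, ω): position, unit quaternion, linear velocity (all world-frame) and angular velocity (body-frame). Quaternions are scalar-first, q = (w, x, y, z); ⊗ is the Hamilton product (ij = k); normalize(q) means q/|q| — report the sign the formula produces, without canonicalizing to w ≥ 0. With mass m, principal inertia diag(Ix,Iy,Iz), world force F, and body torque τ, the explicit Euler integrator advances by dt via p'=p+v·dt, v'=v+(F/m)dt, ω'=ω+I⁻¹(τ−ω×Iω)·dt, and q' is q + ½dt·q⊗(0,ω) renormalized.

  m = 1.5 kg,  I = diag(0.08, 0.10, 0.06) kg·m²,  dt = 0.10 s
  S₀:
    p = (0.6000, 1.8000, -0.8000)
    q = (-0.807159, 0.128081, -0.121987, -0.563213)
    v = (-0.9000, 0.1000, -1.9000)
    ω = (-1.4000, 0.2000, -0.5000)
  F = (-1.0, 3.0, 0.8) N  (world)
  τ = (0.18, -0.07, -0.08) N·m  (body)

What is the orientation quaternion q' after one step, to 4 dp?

q' = (-0.8088, 0.1927, -0.0872, -0.5488)

Hamilton product q⊗(0,ω) = (-0.0778957, 1.3036587, 0.6911069, 0.2584139)
q' = normalize(q + ½dt·q⊗(0,ω)) = (-0.8088, 0.1927, -0.0872, -0.5488)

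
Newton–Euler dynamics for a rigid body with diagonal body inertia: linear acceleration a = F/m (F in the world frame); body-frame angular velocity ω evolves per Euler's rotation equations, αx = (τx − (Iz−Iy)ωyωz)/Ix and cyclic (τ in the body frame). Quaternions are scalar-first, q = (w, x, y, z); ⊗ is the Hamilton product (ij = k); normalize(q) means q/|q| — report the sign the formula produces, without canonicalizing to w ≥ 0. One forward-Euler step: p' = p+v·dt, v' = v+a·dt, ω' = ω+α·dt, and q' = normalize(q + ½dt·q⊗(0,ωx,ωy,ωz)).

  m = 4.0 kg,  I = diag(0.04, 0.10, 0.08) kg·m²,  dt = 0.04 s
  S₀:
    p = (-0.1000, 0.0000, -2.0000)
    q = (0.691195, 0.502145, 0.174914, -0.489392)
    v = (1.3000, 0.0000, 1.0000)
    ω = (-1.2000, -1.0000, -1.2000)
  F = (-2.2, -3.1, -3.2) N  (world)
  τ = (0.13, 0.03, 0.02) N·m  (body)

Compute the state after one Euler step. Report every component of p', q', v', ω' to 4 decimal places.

p' = (-0.0480, 0.0000, -1.9600)
q' = (0.6945, 0.4712, 0.1847, -0.5114)
v' = (1.2780, -0.0310, 0.9680)
ω' = (-1.0460, -0.9650, -1.2260)

α = I⁻¹(τ − ω×Iω) = (3.8500, 0.8760, -0.6500)
ω' = ω + α·dt = (-1.0460, -0.9650, -1.2260)
Hamilton product q⊗(0,ω) = (0.1902176, -1.5287228, 0.4986494, -1.1216822)
q + ½dt·q⊗(0,ω), renormalized = (0.6945, 0.4712, 0.1847, -0.5114)
p' = p + v·dt = (-0.0480, 0.0000, -1.9600)
new velocity v' = (1.2780, -0.0310, 0.9680)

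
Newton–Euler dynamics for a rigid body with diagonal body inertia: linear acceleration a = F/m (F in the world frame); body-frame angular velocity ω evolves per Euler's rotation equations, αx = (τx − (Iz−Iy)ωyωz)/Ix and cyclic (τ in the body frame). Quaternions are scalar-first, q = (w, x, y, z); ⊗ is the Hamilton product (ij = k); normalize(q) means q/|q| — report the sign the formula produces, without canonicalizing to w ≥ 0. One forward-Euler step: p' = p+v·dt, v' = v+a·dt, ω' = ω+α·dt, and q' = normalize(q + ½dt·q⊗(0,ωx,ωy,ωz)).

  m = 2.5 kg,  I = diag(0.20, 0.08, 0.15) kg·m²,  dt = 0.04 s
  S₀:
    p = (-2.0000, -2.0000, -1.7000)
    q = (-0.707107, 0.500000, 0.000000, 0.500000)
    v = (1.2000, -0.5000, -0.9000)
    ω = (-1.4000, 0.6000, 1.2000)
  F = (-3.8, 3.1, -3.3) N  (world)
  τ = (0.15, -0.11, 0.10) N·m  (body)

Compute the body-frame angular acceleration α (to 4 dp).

α = (0.4980, -0.3250, -0.0053)

gyro term ω×Iω = (0.0504, -0.0840, 0.1008)
α = I⁻¹(τ − ω×Iω) = (0.4980, -0.3250, -0.0053)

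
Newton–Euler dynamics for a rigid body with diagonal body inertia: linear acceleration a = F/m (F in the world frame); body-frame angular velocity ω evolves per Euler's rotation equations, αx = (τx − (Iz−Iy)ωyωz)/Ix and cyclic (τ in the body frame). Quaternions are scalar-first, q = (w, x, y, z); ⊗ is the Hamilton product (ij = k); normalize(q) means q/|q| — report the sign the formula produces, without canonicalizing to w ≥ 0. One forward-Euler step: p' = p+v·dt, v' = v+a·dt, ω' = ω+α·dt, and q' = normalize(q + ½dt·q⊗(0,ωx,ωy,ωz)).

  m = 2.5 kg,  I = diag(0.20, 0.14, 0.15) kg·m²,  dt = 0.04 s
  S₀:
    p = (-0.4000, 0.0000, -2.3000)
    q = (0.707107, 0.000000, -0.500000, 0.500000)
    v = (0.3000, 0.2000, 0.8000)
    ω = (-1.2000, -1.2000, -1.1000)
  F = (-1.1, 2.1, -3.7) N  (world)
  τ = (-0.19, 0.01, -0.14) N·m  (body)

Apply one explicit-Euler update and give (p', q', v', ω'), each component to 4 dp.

p' = (-0.3880, 0.0080, -2.2680)
q' = (0.7055, 0.0060, -0.5285, 0.4721)
v' = (0.2824, 0.2336, 0.7408)
ω' = (-1.2406, -1.2160, -1.1143)

p + v·dt = (-0.3880, 0.0080, -2.2680)
v + (F/m)dt = (0.2824, 0.2336, 0.7408)
precession coupling ω×(Iω) = (0.0132, 0.0660, -0.0864)
angular accel α = (-1.0160, -0.4000, -0.3573)
ω + α·dt = (-1.2406, -1.2160, -1.1143)
q⊗(0,ω) = (-0.0500000, 0.3014716, -1.4485284, -1.3778177)
updated quaternion q' = (0.7055, 0.0060, -0.5285, 0.4721)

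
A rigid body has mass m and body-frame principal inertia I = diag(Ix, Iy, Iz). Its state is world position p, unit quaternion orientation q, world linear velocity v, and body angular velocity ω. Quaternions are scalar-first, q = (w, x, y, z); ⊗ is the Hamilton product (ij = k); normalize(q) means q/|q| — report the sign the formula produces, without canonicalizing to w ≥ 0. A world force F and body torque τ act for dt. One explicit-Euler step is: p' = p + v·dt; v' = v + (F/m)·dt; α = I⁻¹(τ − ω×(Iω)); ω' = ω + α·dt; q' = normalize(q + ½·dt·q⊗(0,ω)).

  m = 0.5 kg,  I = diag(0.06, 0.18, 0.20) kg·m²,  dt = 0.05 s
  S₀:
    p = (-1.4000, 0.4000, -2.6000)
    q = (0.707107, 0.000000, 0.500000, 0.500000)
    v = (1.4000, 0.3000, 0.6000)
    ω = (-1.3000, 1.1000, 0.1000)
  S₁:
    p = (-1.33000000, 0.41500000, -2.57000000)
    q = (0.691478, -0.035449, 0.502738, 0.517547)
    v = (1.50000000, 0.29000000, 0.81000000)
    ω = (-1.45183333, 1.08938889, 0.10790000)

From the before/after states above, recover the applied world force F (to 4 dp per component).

Δv = v₁−v₀ = (0.10000000, -0.01000000, 0.21000000)
applied force F = (1.0000, -0.1000, 2.1000)

F = (1.0000, -0.1000, 2.1000)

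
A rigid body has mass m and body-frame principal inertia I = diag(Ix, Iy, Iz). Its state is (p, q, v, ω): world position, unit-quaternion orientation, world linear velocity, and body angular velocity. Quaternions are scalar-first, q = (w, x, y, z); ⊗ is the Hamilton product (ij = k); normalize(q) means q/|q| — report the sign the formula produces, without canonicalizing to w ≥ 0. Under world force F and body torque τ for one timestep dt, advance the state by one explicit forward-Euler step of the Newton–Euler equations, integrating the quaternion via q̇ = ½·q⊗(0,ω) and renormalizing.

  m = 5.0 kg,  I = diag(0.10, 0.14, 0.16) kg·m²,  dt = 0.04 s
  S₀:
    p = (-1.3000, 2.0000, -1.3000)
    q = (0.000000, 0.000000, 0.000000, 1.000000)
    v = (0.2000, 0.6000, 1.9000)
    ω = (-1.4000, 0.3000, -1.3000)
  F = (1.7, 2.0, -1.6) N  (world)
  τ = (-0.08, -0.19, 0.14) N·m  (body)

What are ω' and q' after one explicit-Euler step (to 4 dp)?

ω×(Iω) gyroscopic = (-0.0078, -0.1092, -0.0168)
angular accel α = (-0.7220, -0.5771, 0.9800)
new body rate ω' = (-1.4289, 0.2769, -1.2608)
q⊗(0,ω) = (1.3000000, -0.3000000, -1.4000000, 0.0000000)
updated quaternion q' = (0.0260, -0.0060, -0.0280, 0.9993)

ω' = (-1.4289, 0.2769, -1.2608)
q' = (0.0260, -0.0060, -0.0280, 0.9993)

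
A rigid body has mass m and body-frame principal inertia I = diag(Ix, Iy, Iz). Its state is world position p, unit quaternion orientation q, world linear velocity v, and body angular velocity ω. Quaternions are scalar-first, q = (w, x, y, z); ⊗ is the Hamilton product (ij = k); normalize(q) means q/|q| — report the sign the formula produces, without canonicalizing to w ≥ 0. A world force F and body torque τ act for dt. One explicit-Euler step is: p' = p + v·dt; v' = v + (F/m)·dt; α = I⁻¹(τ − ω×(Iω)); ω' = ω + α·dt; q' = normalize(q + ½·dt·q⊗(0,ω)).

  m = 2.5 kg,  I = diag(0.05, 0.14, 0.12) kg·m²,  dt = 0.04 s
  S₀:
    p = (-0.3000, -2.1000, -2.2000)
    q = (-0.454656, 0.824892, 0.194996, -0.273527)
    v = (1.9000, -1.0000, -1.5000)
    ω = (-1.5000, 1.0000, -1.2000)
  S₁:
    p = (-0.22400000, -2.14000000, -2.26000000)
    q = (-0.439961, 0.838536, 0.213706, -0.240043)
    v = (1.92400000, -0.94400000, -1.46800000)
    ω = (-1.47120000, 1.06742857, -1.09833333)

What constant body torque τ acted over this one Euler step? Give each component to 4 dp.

τ = (0.0600, 0.1100, 0.1700)

Δω = ω₁−ω₀ = (0.02880000, 0.06742857, 0.10166667)
precession coupling = (0.0240, -0.1260, -0.1350)
τ = I·(Δω/dt) + ω₀×(Iω₀) = (0.0600, 0.1100, 0.1700)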